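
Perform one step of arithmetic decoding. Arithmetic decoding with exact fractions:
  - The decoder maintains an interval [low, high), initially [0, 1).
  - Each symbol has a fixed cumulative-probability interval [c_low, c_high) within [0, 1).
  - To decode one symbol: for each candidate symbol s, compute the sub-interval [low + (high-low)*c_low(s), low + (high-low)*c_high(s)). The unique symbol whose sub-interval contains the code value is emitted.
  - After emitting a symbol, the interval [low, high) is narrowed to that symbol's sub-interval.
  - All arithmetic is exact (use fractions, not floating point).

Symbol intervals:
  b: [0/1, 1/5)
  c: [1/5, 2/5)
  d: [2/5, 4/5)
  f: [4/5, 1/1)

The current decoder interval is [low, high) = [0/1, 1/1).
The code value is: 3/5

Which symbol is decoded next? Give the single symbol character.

Interval width = high − low = 1/1 − 0/1 = 1/1
Scaled code = (code − low) / width = (3/5 − 0/1) / 1/1 = 3/5
  b: [0/1, 1/5) 
  c: [1/5, 2/5) 
  d: [2/5, 4/5) ← scaled code falls here ✓
  f: [4/5, 1/1) 

Answer: d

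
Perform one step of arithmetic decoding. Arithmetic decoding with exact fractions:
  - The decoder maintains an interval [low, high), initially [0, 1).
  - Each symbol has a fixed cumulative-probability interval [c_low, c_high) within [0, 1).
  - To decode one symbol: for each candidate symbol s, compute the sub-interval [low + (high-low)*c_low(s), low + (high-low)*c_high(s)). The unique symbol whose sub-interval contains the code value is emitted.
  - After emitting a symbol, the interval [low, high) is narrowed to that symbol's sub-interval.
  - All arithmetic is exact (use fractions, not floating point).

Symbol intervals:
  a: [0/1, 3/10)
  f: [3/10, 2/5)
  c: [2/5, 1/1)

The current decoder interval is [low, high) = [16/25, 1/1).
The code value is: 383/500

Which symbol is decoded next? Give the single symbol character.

Interval width = high − low = 1/1 − 16/25 = 9/25
Scaled code = (code − low) / width = (383/500 − 16/25) / 9/25 = 7/20
  a: [0/1, 3/10) 
  f: [3/10, 2/5) ← scaled code falls here ✓
  c: [2/5, 1/1) 

Answer: f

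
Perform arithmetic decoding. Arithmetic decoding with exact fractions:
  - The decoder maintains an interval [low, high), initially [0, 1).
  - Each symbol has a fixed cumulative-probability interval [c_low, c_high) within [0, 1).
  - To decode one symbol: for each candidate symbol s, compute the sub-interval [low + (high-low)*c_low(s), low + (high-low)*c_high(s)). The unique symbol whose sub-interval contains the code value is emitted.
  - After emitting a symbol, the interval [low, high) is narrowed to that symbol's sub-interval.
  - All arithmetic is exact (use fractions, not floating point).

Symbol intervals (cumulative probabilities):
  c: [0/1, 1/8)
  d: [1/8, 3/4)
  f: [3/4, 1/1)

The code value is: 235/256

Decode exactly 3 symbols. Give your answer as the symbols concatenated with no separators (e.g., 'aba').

Answer: fdf

Derivation:
Step 1: interval [0/1, 1/1), width = 1/1 - 0/1 = 1/1
  'c': [0/1 + 1/1*0/1, 0/1 + 1/1*1/8) = [0/1, 1/8)
  'd': [0/1 + 1/1*1/8, 0/1 + 1/1*3/4) = [1/8, 3/4)
  'f': [0/1 + 1/1*3/4, 0/1 + 1/1*1/1) = [3/4, 1/1) <- contains code 235/256
  emit 'f', narrow to [3/4, 1/1)
Step 2: interval [3/4, 1/1), width = 1/1 - 3/4 = 1/4
  'c': [3/4 + 1/4*0/1, 3/4 + 1/4*1/8) = [3/4, 25/32)
  'd': [3/4 + 1/4*1/8, 3/4 + 1/4*3/4) = [25/32, 15/16) <- contains code 235/256
  'f': [3/4 + 1/4*3/4, 3/4 + 1/4*1/1) = [15/16, 1/1)
  emit 'd', narrow to [25/32, 15/16)
Step 3: interval [25/32, 15/16), width = 15/16 - 25/32 = 5/32
  'c': [25/32 + 5/32*0/1, 25/32 + 5/32*1/8) = [25/32, 205/256)
  'd': [25/32 + 5/32*1/8, 25/32 + 5/32*3/4) = [205/256, 115/128)
  'f': [25/32 + 5/32*3/4, 25/32 + 5/32*1/1) = [115/128, 15/16) <- contains code 235/256
  emit 'f', narrow to [115/128, 15/16)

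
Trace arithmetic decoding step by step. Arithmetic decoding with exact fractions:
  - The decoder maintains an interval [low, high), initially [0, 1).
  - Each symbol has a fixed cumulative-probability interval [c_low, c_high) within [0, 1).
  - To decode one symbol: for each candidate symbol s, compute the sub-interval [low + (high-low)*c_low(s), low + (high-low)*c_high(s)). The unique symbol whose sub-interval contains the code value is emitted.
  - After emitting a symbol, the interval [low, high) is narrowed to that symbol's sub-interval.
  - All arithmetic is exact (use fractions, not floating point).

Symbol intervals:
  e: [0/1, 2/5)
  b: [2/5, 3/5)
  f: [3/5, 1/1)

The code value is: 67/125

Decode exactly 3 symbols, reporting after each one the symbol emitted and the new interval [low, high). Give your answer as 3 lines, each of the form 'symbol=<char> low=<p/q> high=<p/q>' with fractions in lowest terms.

Step 1: interval [0/1, 1/1), width = 1/1 - 0/1 = 1/1
  'e': [0/1 + 1/1*0/1, 0/1 + 1/1*2/5) = [0/1, 2/5)
  'b': [0/1 + 1/1*2/5, 0/1 + 1/1*3/5) = [2/5, 3/5) <- contains code 67/125
  'f': [0/1 + 1/1*3/5, 0/1 + 1/1*1/1) = [3/5, 1/1)
  emit 'b', narrow to [2/5, 3/5)
Step 2: interval [2/5, 3/5), width = 3/5 - 2/5 = 1/5
  'e': [2/5 + 1/5*0/1, 2/5 + 1/5*2/5) = [2/5, 12/25)
  'b': [2/5 + 1/5*2/5, 2/5 + 1/5*3/5) = [12/25, 13/25)
  'f': [2/5 + 1/5*3/5, 2/5 + 1/5*1/1) = [13/25, 3/5) <- contains code 67/125
  emit 'f', narrow to [13/25, 3/5)
Step 3: interval [13/25, 3/5), width = 3/5 - 13/25 = 2/25
  'e': [13/25 + 2/25*0/1, 13/25 + 2/25*2/5) = [13/25, 69/125) <- contains code 67/125
  'b': [13/25 + 2/25*2/5, 13/25 + 2/25*3/5) = [69/125, 71/125)
  'f': [13/25 + 2/25*3/5, 13/25 + 2/25*1/1) = [71/125, 3/5)
  emit 'e', narrow to [13/25, 69/125)

Answer: symbol=b low=2/5 high=3/5
symbol=f low=13/25 high=3/5
symbol=e low=13/25 high=69/125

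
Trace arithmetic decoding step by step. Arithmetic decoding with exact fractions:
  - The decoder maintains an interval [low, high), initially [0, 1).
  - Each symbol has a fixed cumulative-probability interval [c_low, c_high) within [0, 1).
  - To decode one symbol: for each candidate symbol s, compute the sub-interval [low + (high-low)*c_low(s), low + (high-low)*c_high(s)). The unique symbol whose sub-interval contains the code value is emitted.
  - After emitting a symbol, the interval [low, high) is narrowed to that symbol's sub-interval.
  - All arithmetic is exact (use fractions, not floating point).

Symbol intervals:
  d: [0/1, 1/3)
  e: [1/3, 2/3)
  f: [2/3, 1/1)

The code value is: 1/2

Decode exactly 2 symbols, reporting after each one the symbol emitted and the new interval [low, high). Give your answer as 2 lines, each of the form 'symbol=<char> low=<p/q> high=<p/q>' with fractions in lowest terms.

Answer: symbol=e low=1/3 high=2/3
symbol=e low=4/9 high=5/9

Derivation:
Step 1: interval [0/1, 1/1), width = 1/1 - 0/1 = 1/1
  'd': [0/1 + 1/1*0/1, 0/1 + 1/1*1/3) = [0/1, 1/3)
  'e': [0/1 + 1/1*1/3, 0/1 + 1/1*2/3) = [1/3, 2/3) <- contains code 1/2
  'f': [0/1 + 1/1*2/3, 0/1 + 1/1*1/1) = [2/3, 1/1)
  emit 'e', narrow to [1/3, 2/3)
Step 2: interval [1/3, 2/3), width = 2/3 - 1/3 = 1/3
  'd': [1/3 + 1/3*0/1, 1/3 + 1/3*1/3) = [1/3, 4/9)
  'e': [1/3 + 1/3*1/3, 1/3 + 1/3*2/3) = [4/9, 5/9) <- contains code 1/2
  'f': [1/3 + 1/3*2/3, 1/3 + 1/3*1/1) = [5/9, 2/3)
  emit 'e', narrow to [4/9, 5/9)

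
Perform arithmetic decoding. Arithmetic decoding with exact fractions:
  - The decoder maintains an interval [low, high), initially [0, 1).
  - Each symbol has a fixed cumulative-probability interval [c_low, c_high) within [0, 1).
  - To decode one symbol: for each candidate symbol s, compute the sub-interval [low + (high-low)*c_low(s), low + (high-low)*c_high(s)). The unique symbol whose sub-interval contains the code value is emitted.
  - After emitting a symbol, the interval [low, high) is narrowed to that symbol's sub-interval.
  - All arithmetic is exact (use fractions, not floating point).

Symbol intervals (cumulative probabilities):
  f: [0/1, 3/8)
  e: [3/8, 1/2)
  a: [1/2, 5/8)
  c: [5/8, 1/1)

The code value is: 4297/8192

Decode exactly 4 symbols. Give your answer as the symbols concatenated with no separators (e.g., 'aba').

Answer: afaf

Derivation:
Step 1: interval [0/1, 1/1), width = 1/1 - 0/1 = 1/1
  'f': [0/1 + 1/1*0/1, 0/1 + 1/1*3/8) = [0/1, 3/8)
  'e': [0/1 + 1/1*3/8, 0/1 + 1/1*1/2) = [3/8, 1/2)
  'a': [0/1 + 1/1*1/2, 0/1 + 1/1*5/8) = [1/2, 5/8) <- contains code 4297/8192
  'c': [0/1 + 1/1*5/8, 0/1 + 1/1*1/1) = [5/8, 1/1)
  emit 'a', narrow to [1/2, 5/8)
Step 2: interval [1/2, 5/8), width = 5/8 - 1/2 = 1/8
  'f': [1/2 + 1/8*0/1, 1/2 + 1/8*3/8) = [1/2, 35/64) <- contains code 4297/8192
  'e': [1/2 + 1/8*3/8, 1/2 + 1/8*1/2) = [35/64, 9/16)
  'a': [1/2 + 1/8*1/2, 1/2 + 1/8*5/8) = [9/16, 37/64)
  'c': [1/2 + 1/8*5/8, 1/2 + 1/8*1/1) = [37/64, 5/8)
  emit 'f', narrow to [1/2, 35/64)
Step 3: interval [1/2, 35/64), width = 35/64 - 1/2 = 3/64
  'f': [1/2 + 3/64*0/1, 1/2 + 3/64*3/8) = [1/2, 265/512)
  'e': [1/2 + 3/64*3/8, 1/2 + 3/64*1/2) = [265/512, 67/128)
  'a': [1/2 + 3/64*1/2, 1/2 + 3/64*5/8) = [67/128, 271/512) <- contains code 4297/8192
  'c': [1/2 + 3/64*5/8, 1/2 + 3/64*1/1) = [271/512, 35/64)
  emit 'a', narrow to [67/128, 271/512)
Step 4: interval [67/128, 271/512), width = 271/512 - 67/128 = 3/512
  'f': [67/128 + 3/512*0/1, 67/128 + 3/512*3/8) = [67/128, 2153/4096) <- contains code 4297/8192
  'e': [67/128 + 3/512*3/8, 67/128 + 3/512*1/2) = [2153/4096, 539/1024)
  'a': [67/128 + 3/512*1/2, 67/128 + 3/512*5/8) = [539/1024, 2159/4096)
  'c': [67/128 + 3/512*5/8, 67/128 + 3/512*1/1) = [2159/4096, 271/512)
  emit 'f', narrow to [67/128, 2153/4096)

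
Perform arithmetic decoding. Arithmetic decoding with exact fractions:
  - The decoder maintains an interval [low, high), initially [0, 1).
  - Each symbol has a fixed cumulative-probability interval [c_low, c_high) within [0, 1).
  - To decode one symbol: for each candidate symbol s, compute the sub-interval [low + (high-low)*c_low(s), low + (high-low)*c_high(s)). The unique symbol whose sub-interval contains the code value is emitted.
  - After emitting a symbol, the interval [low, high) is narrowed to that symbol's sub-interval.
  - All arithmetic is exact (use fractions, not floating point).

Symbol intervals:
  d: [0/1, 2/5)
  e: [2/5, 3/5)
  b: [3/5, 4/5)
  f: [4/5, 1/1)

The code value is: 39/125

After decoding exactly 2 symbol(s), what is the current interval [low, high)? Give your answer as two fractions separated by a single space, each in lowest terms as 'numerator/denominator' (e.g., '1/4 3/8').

Answer: 6/25 8/25

Derivation:
Step 1: interval [0/1, 1/1), width = 1/1 - 0/1 = 1/1
  'd': [0/1 + 1/1*0/1, 0/1 + 1/1*2/5) = [0/1, 2/5) <- contains code 39/125
  'e': [0/1 + 1/1*2/5, 0/1 + 1/1*3/5) = [2/5, 3/5)
  'b': [0/1 + 1/1*3/5, 0/1 + 1/1*4/5) = [3/5, 4/5)
  'f': [0/1 + 1/1*4/5, 0/1 + 1/1*1/1) = [4/5, 1/1)
  emit 'd', narrow to [0/1, 2/5)
Step 2: interval [0/1, 2/5), width = 2/5 - 0/1 = 2/5
  'd': [0/1 + 2/5*0/1, 0/1 + 2/5*2/5) = [0/1, 4/25)
  'e': [0/1 + 2/5*2/5, 0/1 + 2/5*3/5) = [4/25, 6/25)
  'b': [0/1 + 2/5*3/5, 0/1 + 2/5*4/5) = [6/25, 8/25) <- contains code 39/125
  'f': [0/1 + 2/5*4/5, 0/1 + 2/5*1/1) = [8/25, 2/5)
  emit 'b', narrow to [6/25, 8/25)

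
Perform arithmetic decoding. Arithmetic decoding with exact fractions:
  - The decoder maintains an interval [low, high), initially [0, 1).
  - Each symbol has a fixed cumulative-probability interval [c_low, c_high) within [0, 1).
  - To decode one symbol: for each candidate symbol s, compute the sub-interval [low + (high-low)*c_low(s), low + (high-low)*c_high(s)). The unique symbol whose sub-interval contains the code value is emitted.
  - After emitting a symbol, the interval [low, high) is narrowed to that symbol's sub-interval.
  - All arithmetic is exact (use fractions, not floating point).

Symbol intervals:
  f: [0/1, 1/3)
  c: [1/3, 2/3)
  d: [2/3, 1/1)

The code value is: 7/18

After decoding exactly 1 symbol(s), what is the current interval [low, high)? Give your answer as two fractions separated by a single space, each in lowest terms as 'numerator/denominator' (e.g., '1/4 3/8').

Step 1: interval [0/1, 1/1), width = 1/1 - 0/1 = 1/1
  'f': [0/1 + 1/1*0/1, 0/1 + 1/1*1/3) = [0/1, 1/3)
  'c': [0/1 + 1/1*1/3, 0/1 + 1/1*2/3) = [1/3, 2/3) <- contains code 7/18
  'd': [0/1 + 1/1*2/3, 0/1 + 1/1*1/1) = [2/3, 1/1)
  emit 'c', narrow to [1/3, 2/3)

Answer: 1/3 2/3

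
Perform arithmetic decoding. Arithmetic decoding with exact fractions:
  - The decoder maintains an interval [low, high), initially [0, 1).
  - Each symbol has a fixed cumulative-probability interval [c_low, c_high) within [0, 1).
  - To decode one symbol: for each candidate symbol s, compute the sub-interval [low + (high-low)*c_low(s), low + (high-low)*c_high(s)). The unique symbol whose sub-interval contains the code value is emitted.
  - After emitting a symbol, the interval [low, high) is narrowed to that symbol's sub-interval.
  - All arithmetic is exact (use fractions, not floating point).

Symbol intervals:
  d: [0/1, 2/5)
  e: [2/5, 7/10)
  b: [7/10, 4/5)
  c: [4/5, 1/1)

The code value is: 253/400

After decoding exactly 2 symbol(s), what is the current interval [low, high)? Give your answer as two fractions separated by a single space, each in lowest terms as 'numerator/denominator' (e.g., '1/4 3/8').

Answer: 61/100 16/25

Derivation:
Step 1: interval [0/1, 1/1), width = 1/1 - 0/1 = 1/1
  'd': [0/1 + 1/1*0/1, 0/1 + 1/1*2/5) = [0/1, 2/5)
  'e': [0/1 + 1/1*2/5, 0/1 + 1/1*7/10) = [2/5, 7/10) <- contains code 253/400
  'b': [0/1 + 1/1*7/10, 0/1 + 1/1*4/5) = [7/10, 4/5)
  'c': [0/1 + 1/1*4/5, 0/1 + 1/1*1/1) = [4/5, 1/1)
  emit 'e', narrow to [2/5, 7/10)
Step 2: interval [2/5, 7/10), width = 7/10 - 2/5 = 3/10
  'd': [2/5 + 3/10*0/1, 2/5 + 3/10*2/5) = [2/5, 13/25)
  'e': [2/5 + 3/10*2/5, 2/5 + 3/10*7/10) = [13/25, 61/100)
  'b': [2/5 + 3/10*7/10, 2/5 + 3/10*4/5) = [61/100, 16/25) <- contains code 253/400
  'c': [2/5 + 3/10*4/5, 2/5 + 3/10*1/1) = [16/25, 7/10)
  emit 'b', narrow to [61/100, 16/25)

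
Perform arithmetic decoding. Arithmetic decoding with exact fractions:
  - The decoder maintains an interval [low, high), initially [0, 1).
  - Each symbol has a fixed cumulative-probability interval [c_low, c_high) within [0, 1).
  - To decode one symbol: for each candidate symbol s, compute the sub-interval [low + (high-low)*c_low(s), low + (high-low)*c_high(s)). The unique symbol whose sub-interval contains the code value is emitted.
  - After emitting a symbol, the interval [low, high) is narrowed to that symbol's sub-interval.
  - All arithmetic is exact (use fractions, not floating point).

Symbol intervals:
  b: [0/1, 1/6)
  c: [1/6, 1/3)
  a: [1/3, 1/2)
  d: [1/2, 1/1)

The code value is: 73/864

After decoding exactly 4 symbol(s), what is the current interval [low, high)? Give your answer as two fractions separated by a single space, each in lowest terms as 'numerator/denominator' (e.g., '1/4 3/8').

Answer: 1/12 37/432

Derivation:
Step 1: interval [0/1, 1/1), width = 1/1 - 0/1 = 1/1
  'b': [0/1 + 1/1*0/1, 0/1 + 1/1*1/6) = [0/1, 1/6) <- contains code 73/864
  'c': [0/1 + 1/1*1/6, 0/1 + 1/1*1/3) = [1/6, 1/3)
  'a': [0/1 + 1/1*1/3, 0/1 + 1/1*1/2) = [1/3, 1/2)
  'd': [0/1 + 1/1*1/2, 0/1 + 1/1*1/1) = [1/2, 1/1)
  emit 'b', narrow to [0/1, 1/6)
Step 2: interval [0/1, 1/6), width = 1/6 - 0/1 = 1/6
  'b': [0/1 + 1/6*0/1, 0/1 + 1/6*1/6) = [0/1, 1/36)
  'c': [0/1 + 1/6*1/6, 0/1 + 1/6*1/3) = [1/36, 1/18)
  'a': [0/1 + 1/6*1/3, 0/1 + 1/6*1/2) = [1/18, 1/12)
  'd': [0/1 + 1/6*1/2, 0/1 + 1/6*1/1) = [1/12, 1/6) <- contains code 73/864
  emit 'd', narrow to [1/12, 1/6)
Step 3: interval [1/12, 1/6), width = 1/6 - 1/12 = 1/12
  'b': [1/12 + 1/12*0/1, 1/12 + 1/12*1/6) = [1/12, 7/72) <- contains code 73/864
  'c': [1/12 + 1/12*1/6, 1/12 + 1/12*1/3) = [7/72, 1/9)
  'a': [1/12 + 1/12*1/3, 1/12 + 1/12*1/2) = [1/9, 1/8)
  'd': [1/12 + 1/12*1/2, 1/12 + 1/12*1/1) = [1/8, 1/6)
  emit 'b', narrow to [1/12, 7/72)
Step 4: interval [1/12, 7/72), width = 7/72 - 1/12 = 1/72
  'b': [1/12 + 1/72*0/1, 1/12 + 1/72*1/6) = [1/12, 37/432) <- contains code 73/864
  'c': [1/12 + 1/72*1/6, 1/12 + 1/72*1/3) = [37/432, 19/216)
  'a': [1/12 + 1/72*1/3, 1/12 + 1/72*1/2) = [19/216, 13/144)
  'd': [1/12 + 1/72*1/2, 1/12 + 1/72*1/1) = [13/144, 7/72)
  emit 'b', narrow to [1/12, 37/432)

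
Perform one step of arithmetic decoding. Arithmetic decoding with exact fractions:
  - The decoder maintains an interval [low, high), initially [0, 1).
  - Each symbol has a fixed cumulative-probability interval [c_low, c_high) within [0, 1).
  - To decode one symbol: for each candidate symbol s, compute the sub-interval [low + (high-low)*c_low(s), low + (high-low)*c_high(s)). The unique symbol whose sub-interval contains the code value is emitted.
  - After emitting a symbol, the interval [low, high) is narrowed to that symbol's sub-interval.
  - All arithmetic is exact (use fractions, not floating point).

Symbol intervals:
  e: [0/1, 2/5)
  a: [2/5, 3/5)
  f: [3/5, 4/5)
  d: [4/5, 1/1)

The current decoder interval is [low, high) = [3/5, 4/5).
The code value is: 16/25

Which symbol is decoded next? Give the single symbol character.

Interval width = high − low = 4/5 − 3/5 = 1/5
Scaled code = (code − low) / width = (16/25 − 3/5) / 1/5 = 1/5
  e: [0/1, 2/5) ← scaled code falls here ✓
  a: [2/5, 3/5) 
  f: [3/5, 4/5) 
  d: [4/5, 1/1) 

Answer: e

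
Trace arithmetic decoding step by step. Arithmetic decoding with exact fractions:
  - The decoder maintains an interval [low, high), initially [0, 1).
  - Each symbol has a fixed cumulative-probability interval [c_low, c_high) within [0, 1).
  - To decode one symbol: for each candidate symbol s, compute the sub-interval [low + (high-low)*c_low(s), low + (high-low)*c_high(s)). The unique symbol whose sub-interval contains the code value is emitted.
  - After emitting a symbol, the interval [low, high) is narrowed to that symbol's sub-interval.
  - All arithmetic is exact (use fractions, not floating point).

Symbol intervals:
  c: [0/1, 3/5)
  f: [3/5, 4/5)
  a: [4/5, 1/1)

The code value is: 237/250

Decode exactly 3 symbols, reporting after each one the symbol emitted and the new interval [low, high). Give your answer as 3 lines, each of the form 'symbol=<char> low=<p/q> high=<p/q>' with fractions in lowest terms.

Answer: symbol=a low=4/5 high=1/1
symbol=f low=23/25 high=24/25
symbol=f low=118/125 high=119/125

Derivation:
Step 1: interval [0/1, 1/1), width = 1/1 - 0/1 = 1/1
  'c': [0/1 + 1/1*0/1, 0/1 + 1/1*3/5) = [0/1, 3/5)
  'f': [0/1 + 1/1*3/5, 0/1 + 1/1*4/5) = [3/5, 4/5)
  'a': [0/1 + 1/1*4/5, 0/1 + 1/1*1/1) = [4/5, 1/1) <- contains code 237/250
  emit 'a', narrow to [4/5, 1/1)
Step 2: interval [4/5, 1/1), width = 1/1 - 4/5 = 1/5
  'c': [4/5 + 1/5*0/1, 4/5 + 1/5*3/5) = [4/5, 23/25)
  'f': [4/5 + 1/5*3/5, 4/5 + 1/5*4/5) = [23/25, 24/25) <- contains code 237/250
  'a': [4/5 + 1/5*4/5, 4/5 + 1/5*1/1) = [24/25, 1/1)
  emit 'f', narrow to [23/25, 24/25)
Step 3: interval [23/25, 24/25), width = 24/25 - 23/25 = 1/25
  'c': [23/25 + 1/25*0/1, 23/25 + 1/25*3/5) = [23/25, 118/125)
  'f': [23/25 + 1/25*3/5, 23/25 + 1/25*4/5) = [118/125, 119/125) <- contains code 237/250
  'a': [23/25 + 1/25*4/5, 23/25 + 1/25*1/1) = [119/125, 24/25)
  emit 'f', narrow to [118/125, 119/125)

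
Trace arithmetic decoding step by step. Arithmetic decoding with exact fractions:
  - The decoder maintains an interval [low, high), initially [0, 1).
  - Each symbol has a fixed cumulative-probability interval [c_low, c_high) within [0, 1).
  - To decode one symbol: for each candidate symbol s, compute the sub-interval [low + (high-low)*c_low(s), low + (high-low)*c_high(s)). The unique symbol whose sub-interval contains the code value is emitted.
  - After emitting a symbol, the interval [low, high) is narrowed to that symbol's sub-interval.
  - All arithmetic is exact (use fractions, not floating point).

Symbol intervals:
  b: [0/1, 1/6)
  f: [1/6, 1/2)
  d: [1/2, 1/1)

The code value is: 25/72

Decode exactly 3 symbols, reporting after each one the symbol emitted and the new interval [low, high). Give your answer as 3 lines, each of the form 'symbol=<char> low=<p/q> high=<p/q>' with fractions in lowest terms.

Step 1: interval [0/1, 1/1), width = 1/1 - 0/1 = 1/1
  'b': [0/1 + 1/1*0/1, 0/1 + 1/1*1/6) = [0/1, 1/6)
  'f': [0/1 + 1/1*1/6, 0/1 + 1/1*1/2) = [1/6, 1/2) <- contains code 25/72
  'd': [0/1 + 1/1*1/2, 0/1 + 1/1*1/1) = [1/2, 1/1)
  emit 'f', narrow to [1/6, 1/2)
Step 2: interval [1/6, 1/2), width = 1/2 - 1/6 = 1/3
  'b': [1/6 + 1/3*0/1, 1/6 + 1/3*1/6) = [1/6, 2/9)
  'f': [1/6 + 1/3*1/6, 1/6 + 1/3*1/2) = [2/9, 1/3)
  'd': [1/6 + 1/3*1/2, 1/6 + 1/3*1/1) = [1/3, 1/2) <- contains code 25/72
  emit 'd', narrow to [1/3, 1/2)
Step 3: interval [1/3, 1/2), width = 1/2 - 1/3 = 1/6
  'b': [1/3 + 1/6*0/1, 1/3 + 1/6*1/6) = [1/3, 13/36) <- contains code 25/72
  'f': [1/3 + 1/6*1/6, 1/3 + 1/6*1/2) = [13/36, 5/12)
  'd': [1/3 + 1/6*1/2, 1/3 + 1/6*1/1) = [5/12, 1/2)
  emit 'b', narrow to [1/3, 13/36)

Answer: symbol=f low=1/6 high=1/2
symbol=d low=1/3 high=1/2
symbol=b low=1/3 high=13/36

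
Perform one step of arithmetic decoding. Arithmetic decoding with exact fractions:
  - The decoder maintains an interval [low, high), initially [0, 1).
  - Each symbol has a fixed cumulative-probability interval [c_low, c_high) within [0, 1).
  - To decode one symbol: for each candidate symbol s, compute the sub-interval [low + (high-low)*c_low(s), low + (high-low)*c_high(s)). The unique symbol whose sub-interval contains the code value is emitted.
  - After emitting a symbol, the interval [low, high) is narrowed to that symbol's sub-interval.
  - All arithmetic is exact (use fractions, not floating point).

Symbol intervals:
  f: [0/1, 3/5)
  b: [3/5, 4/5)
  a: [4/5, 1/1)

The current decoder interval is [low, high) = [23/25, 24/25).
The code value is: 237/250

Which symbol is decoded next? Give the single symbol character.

Interval width = high − low = 24/25 − 23/25 = 1/25
Scaled code = (code − low) / width = (237/250 − 23/25) / 1/25 = 7/10
  f: [0/1, 3/5) 
  b: [3/5, 4/5) ← scaled code falls here ✓
  a: [4/5, 1/1) 

Answer: b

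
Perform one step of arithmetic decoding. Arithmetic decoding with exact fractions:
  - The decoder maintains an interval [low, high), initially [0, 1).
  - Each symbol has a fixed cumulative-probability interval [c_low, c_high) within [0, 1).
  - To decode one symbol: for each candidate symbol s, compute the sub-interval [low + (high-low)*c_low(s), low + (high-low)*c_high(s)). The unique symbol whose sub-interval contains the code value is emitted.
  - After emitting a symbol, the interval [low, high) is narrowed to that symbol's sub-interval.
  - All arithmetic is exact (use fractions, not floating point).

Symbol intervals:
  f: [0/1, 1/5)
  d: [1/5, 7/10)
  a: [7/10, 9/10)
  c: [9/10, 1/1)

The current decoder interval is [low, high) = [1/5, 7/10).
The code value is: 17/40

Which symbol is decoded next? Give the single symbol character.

Interval width = high − low = 7/10 − 1/5 = 1/2
Scaled code = (code − low) / width = (17/40 − 1/5) / 1/2 = 9/20
  f: [0/1, 1/5) 
  d: [1/5, 7/10) ← scaled code falls here ✓
  a: [7/10, 9/10) 
  c: [9/10, 1/1) 

Answer: d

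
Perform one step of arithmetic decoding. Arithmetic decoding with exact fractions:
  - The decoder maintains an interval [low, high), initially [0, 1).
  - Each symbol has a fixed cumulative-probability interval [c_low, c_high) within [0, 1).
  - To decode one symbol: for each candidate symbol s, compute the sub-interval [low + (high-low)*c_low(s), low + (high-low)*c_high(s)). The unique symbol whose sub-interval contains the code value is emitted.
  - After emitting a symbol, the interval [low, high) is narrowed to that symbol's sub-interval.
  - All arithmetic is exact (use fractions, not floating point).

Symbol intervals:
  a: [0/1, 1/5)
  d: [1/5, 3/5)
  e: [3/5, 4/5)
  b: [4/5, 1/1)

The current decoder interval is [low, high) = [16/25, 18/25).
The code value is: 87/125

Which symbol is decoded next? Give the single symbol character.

Interval width = high − low = 18/25 − 16/25 = 2/25
Scaled code = (code − low) / width = (87/125 − 16/25) / 2/25 = 7/10
  a: [0/1, 1/5) 
  d: [1/5, 3/5) 
  e: [3/5, 4/5) ← scaled code falls here ✓
  b: [4/5, 1/1) 

Answer: e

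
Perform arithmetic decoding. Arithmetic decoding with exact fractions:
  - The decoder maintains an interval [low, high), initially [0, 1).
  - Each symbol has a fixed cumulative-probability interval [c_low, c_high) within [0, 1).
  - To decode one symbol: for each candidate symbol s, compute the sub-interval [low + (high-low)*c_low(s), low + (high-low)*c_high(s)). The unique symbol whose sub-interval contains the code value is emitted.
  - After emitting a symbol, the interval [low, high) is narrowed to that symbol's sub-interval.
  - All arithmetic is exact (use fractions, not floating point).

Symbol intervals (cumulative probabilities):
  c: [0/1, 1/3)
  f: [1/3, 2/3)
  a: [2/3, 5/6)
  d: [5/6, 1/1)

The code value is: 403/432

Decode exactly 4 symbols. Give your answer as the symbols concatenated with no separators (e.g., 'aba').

Step 1: interval [0/1, 1/1), width = 1/1 - 0/1 = 1/1
  'c': [0/1 + 1/1*0/1, 0/1 + 1/1*1/3) = [0/1, 1/3)
  'f': [0/1 + 1/1*1/3, 0/1 + 1/1*2/3) = [1/3, 2/3)
  'a': [0/1 + 1/1*2/3, 0/1 + 1/1*5/6) = [2/3, 5/6)
  'd': [0/1 + 1/1*5/6, 0/1 + 1/1*1/1) = [5/6, 1/1) <- contains code 403/432
  emit 'd', narrow to [5/6, 1/1)
Step 2: interval [5/6, 1/1), width = 1/1 - 5/6 = 1/6
  'c': [5/6 + 1/6*0/1, 5/6 + 1/6*1/3) = [5/6, 8/9)
  'f': [5/6 + 1/6*1/3, 5/6 + 1/6*2/3) = [8/9, 17/18) <- contains code 403/432
  'a': [5/6 + 1/6*2/3, 5/6 + 1/6*5/6) = [17/18, 35/36)
  'd': [5/6 + 1/6*5/6, 5/6 + 1/6*1/1) = [35/36, 1/1)
  emit 'f', narrow to [8/9, 17/18)
Step 3: interval [8/9, 17/18), width = 17/18 - 8/9 = 1/18
  'c': [8/9 + 1/18*0/1, 8/9 + 1/18*1/3) = [8/9, 49/54)
  'f': [8/9 + 1/18*1/3, 8/9 + 1/18*2/3) = [49/54, 25/27)
  'a': [8/9 + 1/18*2/3, 8/9 + 1/18*5/6) = [25/27, 101/108) <- contains code 403/432
  'd': [8/9 + 1/18*5/6, 8/9 + 1/18*1/1) = [101/108, 17/18)
  emit 'a', narrow to [25/27, 101/108)
Step 4: interval [25/27, 101/108), width = 101/108 - 25/27 = 1/108
  'c': [25/27 + 1/108*0/1, 25/27 + 1/108*1/3) = [25/27, 301/324)
  'f': [25/27 + 1/108*1/3, 25/27 + 1/108*2/3) = [301/324, 151/162)
  'a': [25/27 + 1/108*2/3, 25/27 + 1/108*5/6) = [151/162, 605/648) <- contains code 403/432
  'd': [25/27 + 1/108*5/6, 25/27 + 1/108*1/1) = [605/648, 101/108)
  emit 'a', narrow to [151/162, 605/648)

Answer: dfaa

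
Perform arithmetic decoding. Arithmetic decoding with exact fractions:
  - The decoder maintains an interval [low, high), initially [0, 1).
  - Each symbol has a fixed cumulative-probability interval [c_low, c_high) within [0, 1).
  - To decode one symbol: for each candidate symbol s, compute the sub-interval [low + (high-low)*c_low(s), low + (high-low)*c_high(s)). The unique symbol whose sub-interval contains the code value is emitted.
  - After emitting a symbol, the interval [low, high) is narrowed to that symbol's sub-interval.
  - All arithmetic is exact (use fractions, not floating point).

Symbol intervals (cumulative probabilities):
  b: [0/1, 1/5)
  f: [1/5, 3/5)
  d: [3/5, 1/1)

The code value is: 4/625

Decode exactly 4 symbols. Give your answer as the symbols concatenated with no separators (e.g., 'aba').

Step 1: interval [0/1, 1/1), width = 1/1 - 0/1 = 1/1
  'b': [0/1 + 1/1*0/1, 0/1 + 1/1*1/5) = [0/1, 1/5) <- contains code 4/625
  'f': [0/1 + 1/1*1/5, 0/1 + 1/1*3/5) = [1/5, 3/5)
  'd': [0/1 + 1/1*3/5, 0/1 + 1/1*1/1) = [3/5, 1/1)
  emit 'b', narrow to [0/1, 1/5)
Step 2: interval [0/1, 1/5), width = 1/5 - 0/1 = 1/5
  'b': [0/1 + 1/5*0/1, 0/1 + 1/5*1/5) = [0/1, 1/25) <- contains code 4/625
  'f': [0/1 + 1/5*1/5, 0/1 + 1/5*3/5) = [1/25, 3/25)
  'd': [0/1 + 1/5*3/5, 0/1 + 1/5*1/1) = [3/25, 1/5)
  emit 'b', narrow to [0/1, 1/25)
Step 3: interval [0/1, 1/25), width = 1/25 - 0/1 = 1/25
  'b': [0/1 + 1/25*0/1, 0/1 + 1/25*1/5) = [0/1, 1/125) <- contains code 4/625
  'f': [0/1 + 1/25*1/5, 0/1 + 1/25*3/5) = [1/125, 3/125)
  'd': [0/1 + 1/25*3/5, 0/1 + 1/25*1/1) = [3/125, 1/25)
  emit 'b', narrow to [0/1, 1/125)
Step 4: interval [0/1, 1/125), width = 1/125 - 0/1 = 1/125
  'b': [0/1 + 1/125*0/1, 0/1 + 1/125*1/5) = [0/1, 1/625)
  'f': [0/1 + 1/125*1/5, 0/1 + 1/125*3/5) = [1/625, 3/625)
  'd': [0/1 + 1/125*3/5, 0/1 + 1/125*1/1) = [3/625, 1/125) <- contains code 4/625
  emit 'd', narrow to [3/625, 1/125)

Answer: bbbd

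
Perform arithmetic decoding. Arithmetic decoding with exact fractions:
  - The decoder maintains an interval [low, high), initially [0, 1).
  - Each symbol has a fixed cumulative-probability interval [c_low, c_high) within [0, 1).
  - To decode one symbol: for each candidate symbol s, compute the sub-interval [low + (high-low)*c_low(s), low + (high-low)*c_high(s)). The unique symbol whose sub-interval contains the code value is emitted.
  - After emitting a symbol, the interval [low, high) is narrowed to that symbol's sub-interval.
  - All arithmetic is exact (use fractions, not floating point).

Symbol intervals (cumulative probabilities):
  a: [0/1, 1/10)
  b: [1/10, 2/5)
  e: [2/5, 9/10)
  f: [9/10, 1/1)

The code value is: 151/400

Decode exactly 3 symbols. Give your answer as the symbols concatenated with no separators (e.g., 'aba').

Answer: bfb

Derivation:
Step 1: interval [0/1, 1/1), width = 1/1 - 0/1 = 1/1
  'a': [0/1 + 1/1*0/1, 0/1 + 1/1*1/10) = [0/1, 1/10)
  'b': [0/1 + 1/1*1/10, 0/1 + 1/1*2/5) = [1/10, 2/5) <- contains code 151/400
  'e': [0/1 + 1/1*2/5, 0/1 + 1/1*9/10) = [2/5, 9/10)
  'f': [0/1 + 1/1*9/10, 0/1 + 1/1*1/1) = [9/10, 1/1)
  emit 'b', narrow to [1/10, 2/5)
Step 2: interval [1/10, 2/5), width = 2/5 - 1/10 = 3/10
  'a': [1/10 + 3/10*0/1, 1/10 + 3/10*1/10) = [1/10, 13/100)
  'b': [1/10 + 3/10*1/10, 1/10 + 3/10*2/5) = [13/100, 11/50)
  'e': [1/10 + 3/10*2/5, 1/10 + 3/10*9/10) = [11/50, 37/100)
  'f': [1/10 + 3/10*9/10, 1/10 + 3/10*1/1) = [37/100, 2/5) <- contains code 151/400
  emit 'f', narrow to [37/100, 2/5)
Step 3: interval [37/100, 2/5), width = 2/5 - 37/100 = 3/100
  'a': [37/100 + 3/100*0/1, 37/100 + 3/100*1/10) = [37/100, 373/1000)
  'b': [37/100 + 3/100*1/10, 37/100 + 3/100*2/5) = [373/1000, 191/500) <- contains code 151/400
  'e': [37/100 + 3/100*2/5, 37/100 + 3/100*9/10) = [191/500, 397/1000)
  'f': [37/100 + 3/100*9/10, 37/100 + 3/100*1/1) = [397/1000, 2/5)
  emit 'b', narrow to [373/1000, 191/500)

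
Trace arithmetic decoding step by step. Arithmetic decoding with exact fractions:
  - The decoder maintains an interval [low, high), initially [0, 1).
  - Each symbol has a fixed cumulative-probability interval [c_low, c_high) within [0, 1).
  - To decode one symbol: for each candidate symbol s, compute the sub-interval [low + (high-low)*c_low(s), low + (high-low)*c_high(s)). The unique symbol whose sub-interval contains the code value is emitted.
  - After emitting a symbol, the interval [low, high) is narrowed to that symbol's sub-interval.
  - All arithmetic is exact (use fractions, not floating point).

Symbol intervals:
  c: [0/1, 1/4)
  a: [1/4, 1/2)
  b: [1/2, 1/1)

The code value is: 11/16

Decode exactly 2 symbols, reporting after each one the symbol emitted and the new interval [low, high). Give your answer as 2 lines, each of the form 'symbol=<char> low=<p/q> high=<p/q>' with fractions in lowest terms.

Answer: symbol=b low=1/2 high=1/1
symbol=a low=5/8 high=3/4

Derivation:
Step 1: interval [0/1, 1/1), width = 1/1 - 0/1 = 1/1
  'c': [0/1 + 1/1*0/1, 0/1 + 1/1*1/4) = [0/1, 1/4)
  'a': [0/1 + 1/1*1/4, 0/1 + 1/1*1/2) = [1/4, 1/2)
  'b': [0/1 + 1/1*1/2, 0/1 + 1/1*1/1) = [1/2, 1/1) <- contains code 11/16
  emit 'b', narrow to [1/2, 1/1)
Step 2: interval [1/2, 1/1), width = 1/1 - 1/2 = 1/2
  'c': [1/2 + 1/2*0/1, 1/2 + 1/2*1/4) = [1/2, 5/8)
  'a': [1/2 + 1/2*1/4, 1/2 + 1/2*1/2) = [5/8, 3/4) <- contains code 11/16
  'b': [1/2 + 1/2*1/2, 1/2 + 1/2*1/1) = [3/4, 1/1)
  emit 'a', narrow to [5/8, 3/4)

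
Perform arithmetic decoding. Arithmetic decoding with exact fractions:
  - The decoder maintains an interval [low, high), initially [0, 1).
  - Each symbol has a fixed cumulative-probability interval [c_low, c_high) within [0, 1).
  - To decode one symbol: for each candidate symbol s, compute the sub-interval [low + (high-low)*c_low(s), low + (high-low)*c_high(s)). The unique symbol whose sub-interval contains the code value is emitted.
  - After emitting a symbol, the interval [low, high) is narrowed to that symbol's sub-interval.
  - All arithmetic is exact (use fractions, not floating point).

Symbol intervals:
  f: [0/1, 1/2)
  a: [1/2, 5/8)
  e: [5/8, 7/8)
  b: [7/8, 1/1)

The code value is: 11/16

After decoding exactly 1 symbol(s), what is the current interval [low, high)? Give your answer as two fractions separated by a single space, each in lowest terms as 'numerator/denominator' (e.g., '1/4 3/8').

Step 1: interval [0/1, 1/1), width = 1/1 - 0/1 = 1/1
  'f': [0/1 + 1/1*0/1, 0/1 + 1/1*1/2) = [0/1, 1/2)
  'a': [0/1 + 1/1*1/2, 0/1 + 1/1*5/8) = [1/2, 5/8)
  'e': [0/1 + 1/1*5/8, 0/1 + 1/1*7/8) = [5/8, 7/8) <- contains code 11/16
  'b': [0/1 + 1/1*7/8, 0/1 + 1/1*1/1) = [7/8, 1/1)
  emit 'e', narrow to [5/8, 7/8)

Answer: 5/8 7/8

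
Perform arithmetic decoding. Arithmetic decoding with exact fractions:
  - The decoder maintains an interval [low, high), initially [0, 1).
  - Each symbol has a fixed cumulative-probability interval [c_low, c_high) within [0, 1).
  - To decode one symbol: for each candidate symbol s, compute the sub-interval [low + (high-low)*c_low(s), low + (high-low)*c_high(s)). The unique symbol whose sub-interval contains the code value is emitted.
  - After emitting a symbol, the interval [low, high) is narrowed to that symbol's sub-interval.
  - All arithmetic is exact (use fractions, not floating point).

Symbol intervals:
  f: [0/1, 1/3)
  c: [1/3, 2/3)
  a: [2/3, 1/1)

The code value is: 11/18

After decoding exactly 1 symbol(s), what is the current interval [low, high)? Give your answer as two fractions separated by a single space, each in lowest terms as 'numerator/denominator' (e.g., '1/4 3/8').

Step 1: interval [0/1, 1/1), width = 1/1 - 0/1 = 1/1
  'f': [0/1 + 1/1*0/1, 0/1 + 1/1*1/3) = [0/1, 1/3)
  'c': [0/1 + 1/1*1/3, 0/1 + 1/1*2/3) = [1/3, 2/3) <- contains code 11/18
  'a': [0/1 + 1/1*2/3, 0/1 + 1/1*1/1) = [2/3, 1/1)
  emit 'c', narrow to [1/3, 2/3)

Answer: 1/3 2/3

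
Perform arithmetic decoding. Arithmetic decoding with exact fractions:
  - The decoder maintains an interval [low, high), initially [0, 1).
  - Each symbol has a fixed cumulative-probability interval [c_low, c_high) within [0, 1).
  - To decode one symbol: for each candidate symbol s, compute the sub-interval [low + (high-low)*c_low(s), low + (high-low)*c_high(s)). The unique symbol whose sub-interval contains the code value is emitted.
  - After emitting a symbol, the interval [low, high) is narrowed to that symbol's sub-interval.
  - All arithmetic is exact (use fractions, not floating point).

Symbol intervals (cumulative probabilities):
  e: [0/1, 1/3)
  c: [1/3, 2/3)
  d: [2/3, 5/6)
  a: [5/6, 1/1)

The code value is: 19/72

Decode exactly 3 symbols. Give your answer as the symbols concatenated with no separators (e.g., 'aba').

Step 1: interval [0/1, 1/1), width = 1/1 - 0/1 = 1/1
  'e': [0/1 + 1/1*0/1, 0/1 + 1/1*1/3) = [0/1, 1/3) <- contains code 19/72
  'c': [0/1 + 1/1*1/3, 0/1 + 1/1*2/3) = [1/3, 2/3)
  'd': [0/1 + 1/1*2/3, 0/1 + 1/1*5/6) = [2/3, 5/6)
  'a': [0/1 + 1/1*5/6, 0/1 + 1/1*1/1) = [5/6, 1/1)
  emit 'e', narrow to [0/1, 1/3)
Step 2: interval [0/1, 1/3), width = 1/3 - 0/1 = 1/3
  'e': [0/1 + 1/3*0/1, 0/1 + 1/3*1/3) = [0/1, 1/9)
  'c': [0/1 + 1/3*1/3, 0/1 + 1/3*2/3) = [1/9, 2/9)
  'd': [0/1 + 1/3*2/3, 0/1 + 1/3*5/6) = [2/9, 5/18) <- contains code 19/72
  'a': [0/1 + 1/3*5/6, 0/1 + 1/3*1/1) = [5/18, 1/3)
  emit 'd', narrow to [2/9, 5/18)
Step 3: interval [2/9, 5/18), width = 5/18 - 2/9 = 1/18
  'e': [2/9 + 1/18*0/1, 2/9 + 1/18*1/3) = [2/9, 13/54)
  'c': [2/9 + 1/18*1/3, 2/9 + 1/18*2/3) = [13/54, 7/27)
  'd': [2/9 + 1/18*2/3, 2/9 + 1/18*5/6) = [7/27, 29/108) <- contains code 19/72
  'a': [2/9 + 1/18*5/6, 2/9 + 1/18*1/1) = [29/108, 5/18)
  emit 'd', narrow to [7/27, 29/108)

Answer: edd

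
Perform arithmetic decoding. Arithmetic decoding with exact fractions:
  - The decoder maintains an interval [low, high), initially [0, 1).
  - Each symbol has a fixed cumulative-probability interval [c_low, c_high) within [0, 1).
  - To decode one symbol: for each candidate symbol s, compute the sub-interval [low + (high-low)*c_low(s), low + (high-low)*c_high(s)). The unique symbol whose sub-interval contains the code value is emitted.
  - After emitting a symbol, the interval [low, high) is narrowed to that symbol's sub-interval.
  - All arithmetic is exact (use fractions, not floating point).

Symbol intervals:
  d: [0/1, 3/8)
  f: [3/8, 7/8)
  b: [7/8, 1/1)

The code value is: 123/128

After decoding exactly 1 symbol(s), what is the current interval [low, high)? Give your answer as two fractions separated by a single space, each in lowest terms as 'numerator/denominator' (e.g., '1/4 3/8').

Step 1: interval [0/1, 1/1), width = 1/1 - 0/1 = 1/1
  'd': [0/1 + 1/1*0/1, 0/1 + 1/1*3/8) = [0/1, 3/8)
  'f': [0/1 + 1/1*3/8, 0/1 + 1/1*7/8) = [3/8, 7/8)
  'b': [0/1 + 1/1*7/8, 0/1 + 1/1*1/1) = [7/8, 1/1) <- contains code 123/128
  emit 'b', narrow to [7/8, 1/1)

Answer: 7/8 1/1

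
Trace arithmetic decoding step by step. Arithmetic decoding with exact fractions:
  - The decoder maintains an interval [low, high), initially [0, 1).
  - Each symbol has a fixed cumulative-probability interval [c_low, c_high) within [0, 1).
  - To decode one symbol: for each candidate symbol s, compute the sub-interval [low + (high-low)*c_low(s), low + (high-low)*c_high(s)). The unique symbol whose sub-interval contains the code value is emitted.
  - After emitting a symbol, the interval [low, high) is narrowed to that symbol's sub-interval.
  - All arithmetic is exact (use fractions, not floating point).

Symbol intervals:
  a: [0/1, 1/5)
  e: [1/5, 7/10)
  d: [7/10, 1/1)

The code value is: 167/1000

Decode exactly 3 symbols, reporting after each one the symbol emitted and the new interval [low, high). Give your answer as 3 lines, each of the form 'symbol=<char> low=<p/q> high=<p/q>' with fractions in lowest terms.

Step 1: interval [0/1, 1/1), width = 1/1 - 0/1 = 1/1
  'a': [0/1 + 1/1*0/1, 0/1 + 1/1*1/5) = [0/1, 1/5) <- contains code 167/1000
  'e': [0/1 + 1/1*1/5, 0/1 + 1/1*7/10) = [1/5, 7/10)
  'd': [0/1 + 1/1*7/10, 0/1 + 1/1*1/1) = [7/10, 1/1)
  emit 'a', narrow to [0/1, 1/5)
Step 2: interval [0/1, 1/5), width = 1/5 - 0/1 = 1/5
  'a': [0/1 + 1/5*0/1, 0/1 + 1/5*1/5) = [0/1, 1/25)
  'e': [0/1 + 1/5*1/5, 0/1 + 1/5*7/10) = [1/25, 7/50)
  'd': [0/1 + 1/5*7/10, 0/1 + 1/5*1/1) = [7/50, 1/5) <- contains code 167/1000
  emit 'd', narrow to [7/50, 1/5)
Step 3: interval [7/50, 1/5), width = 1/5 - 7/50 = 3/50
  'a': [7/50 + 3/50*0/1, 7/50 + 3/50*1/5) = [7/50, 19/125)
  'e': [7/50 + 3/50*1/5, 7/50 + 3/50*7/10) = [19/125, 91/500) <- contains code 167/1000
  'd': [7/50 + 3/50*7/10, 7/50 + 3/50*1/1) = [91/500, 1/5)
  emit 'e', narrow to [19/125, 91/500)

Answer: symbol=a low=0/1 high=1/5
symbol=d low=7/50 high=1/5
symbol=e low=19/125 high=91/500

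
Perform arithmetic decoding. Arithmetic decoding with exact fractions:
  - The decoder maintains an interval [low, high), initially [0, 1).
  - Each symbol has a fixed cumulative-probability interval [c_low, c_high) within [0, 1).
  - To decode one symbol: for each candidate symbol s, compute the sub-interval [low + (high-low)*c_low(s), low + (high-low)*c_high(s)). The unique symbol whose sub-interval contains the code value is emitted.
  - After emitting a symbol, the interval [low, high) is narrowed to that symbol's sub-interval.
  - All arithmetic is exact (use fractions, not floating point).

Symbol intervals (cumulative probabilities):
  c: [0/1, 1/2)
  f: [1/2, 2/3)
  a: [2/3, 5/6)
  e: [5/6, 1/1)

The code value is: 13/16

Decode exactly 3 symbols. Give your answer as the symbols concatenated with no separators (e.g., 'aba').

Answer: aec

Derivation:
Step 1: interval [0/1, 1/1), width = 1/1 - 0/1 = 1/1
  'c': [0/1 + 1/1*0/1, 0/1 + 1/1*1/2) = [0/1, 1/2)
  'f': [0/1 + 1/1*1/2, 0/1 + 1/1*2/3) = [1/2, 2/3)
  'a': [0/1 + 1/1*2/3, 0/1 + 1/1*5/6) = [2/3, 5/6) <- contains code 13/16
  'e': [0/1 + 1/1*5/6, 0/1 + 1/1*1/1) = [5/6, 1/1)
  emit 'a', narrow to [2/3, 5/6)
Step 2: interval [2/3, 5/6), width = 5/6 - 2/3 = 1/6
  'c': [2/3 + 1/6*0/1, 2/3 + 1/6*1/2) = [2/3, 3/4)
  'f': [2/3 + 1/6*1/2, 2/3 + 1/6*2/3) = [3/4, 7/9)
  'a': [2/3 + 1/6*2/3, 2/3 + 1/6*5/6) = [7/9, 29/36)
  'e': [2/3 + 1/6*5/6, 2/3 + 1/6*1/1) = [29/36, 5/6) <- contains code 13/16
  emit 'e', narrow to [29/36, 5/6)
Step 3: interval [29/36, 5/6), width = 5/6 - 29/36 = 1/36
  'c': [29/36 + 1/36*0/1, 29/36 + 1/36*1/2) = [29/36, 59/72) <- contains code 13/16
  'f': [29/36 + 1/36*1/2, 29/36 + 1/36*2/3) = [59/72, 89/108)
  'a': [29/36 + 1/36*2/3, 29/36 + 1/36*5/6) = [89/108, 179/216)
  'e': [29/36 + 1/36*5/6, 29/36 + 1/36*1/1) = [179/216, 5/6)
  emit 'c', narrow to [29/36, 59/72)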